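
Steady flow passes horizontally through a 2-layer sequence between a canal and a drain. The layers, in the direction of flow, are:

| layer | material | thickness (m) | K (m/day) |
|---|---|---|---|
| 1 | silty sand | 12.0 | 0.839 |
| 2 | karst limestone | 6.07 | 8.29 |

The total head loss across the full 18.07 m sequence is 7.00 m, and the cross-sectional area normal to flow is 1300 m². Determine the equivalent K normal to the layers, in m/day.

1.20

Flow is perpendicular to layering, so the layers act in series and the equivalent K is the thickness-weighted harmonic mean.
Total thickness L = 12.0 + 6.07 = 18.07 m.
Σ(b_i/K_i) = 12.0/0.839 + 6.07/8.29 = 15.03 d.
K_eq = L / Σ(b_i/K_i) = 18.07 / 15.03 = 1.202 m/day.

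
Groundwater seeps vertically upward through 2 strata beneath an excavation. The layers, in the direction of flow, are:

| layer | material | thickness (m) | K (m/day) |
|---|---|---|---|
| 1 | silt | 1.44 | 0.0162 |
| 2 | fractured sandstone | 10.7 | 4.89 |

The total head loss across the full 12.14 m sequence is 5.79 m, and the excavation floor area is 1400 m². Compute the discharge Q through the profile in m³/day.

89.0

Flow is perpendicular to layering, so the layers act in series and the equivalent K is the thickness-weighted harmonic mean.
Total thickness L = 1.44 + 10.7 = 12.14 m.
Σ(b_i/K_i) = 1.44/0.0162 + 10.7/4.89 = 91.08 d.
K_eq = L / Σ(b_i/K_i) = 12.14 / 91.08 = 0.1333 m/day.
Q = K_eq · A · (Δh/L) = 0.1333 × 1400 × (5.79/12.14) = 89.00 m³/day.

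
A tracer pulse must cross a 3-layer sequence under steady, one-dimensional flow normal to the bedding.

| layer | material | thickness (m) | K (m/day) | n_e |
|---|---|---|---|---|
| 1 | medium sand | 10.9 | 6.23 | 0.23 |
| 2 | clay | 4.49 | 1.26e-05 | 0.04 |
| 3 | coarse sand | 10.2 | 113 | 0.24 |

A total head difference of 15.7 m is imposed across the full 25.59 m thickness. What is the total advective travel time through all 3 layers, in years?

319

With flow normal to the layers, continuity requires the same specific discharge q through every layer.
Σ(b_i/K_i) = 10.9/6.23 + 4.49/1.26e-05 + 10.2/113 = 3.564e+05 d.
q = Δh / Σ(b_i/K_i) = 15.7 / 3.564e+05 = 4.406e-05 m/day.
In each layer the seepage velocity is v_i = q/n_i, so the layer transit time is t_i = b_i·n_i / q:
  layer 1 (medium sand): t_1 = 10.9 × 0.23 / 4.406e-05 = 56903 d
  layer 2 (clay): t_2 = 4.49 × 0.04 / 4.406e-05 = 4076 d
  layer 3 (coarse sand): t_3 = 10.2 × 0.24 / 4.406e-05 = 55564 d
Total t = Σ t_i = 1.165e+05 days = 319.1 years.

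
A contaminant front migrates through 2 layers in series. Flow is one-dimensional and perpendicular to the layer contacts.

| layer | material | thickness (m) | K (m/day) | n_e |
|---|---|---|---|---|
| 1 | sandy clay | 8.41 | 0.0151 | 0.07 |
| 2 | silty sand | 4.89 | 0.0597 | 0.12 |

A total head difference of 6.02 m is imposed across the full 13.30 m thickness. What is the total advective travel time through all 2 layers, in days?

With flow normal to the layers, continuity requires the same specific discharge q through every layer.
Σ(b_i/K_i) = 8.41/0.0151 + 4.89/0.0597 = 638.9 d.
q = Δh / Σ(b_i/K_i) = 6.02 / 638.9 = 0.009423 m/day.
In each layer the seepage velocity is v_i = q/n_i, so the layer transit time is t_i = b_i·n_i / q:
  layer 1 (sandy clay): t_1 = 8.41 × 0.07 / 0.009423 = 62.47 d
  layer 2 (silty sand): t_2 = 4.89 × 0.12 / 0.009423 = 62.27 d
Total t = Σ t_i = 124.7 days.

125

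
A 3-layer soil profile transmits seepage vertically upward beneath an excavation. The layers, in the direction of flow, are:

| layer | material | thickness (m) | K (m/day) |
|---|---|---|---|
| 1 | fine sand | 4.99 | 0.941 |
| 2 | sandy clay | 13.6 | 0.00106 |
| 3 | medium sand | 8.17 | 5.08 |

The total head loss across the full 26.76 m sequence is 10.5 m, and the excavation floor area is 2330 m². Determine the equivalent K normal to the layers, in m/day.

0.00208

Flow is perpendicular to layering, so the layers act in series and the equivalent K is the thickness-weighted harmonic mean.
Total thickness L = 4.99 + 13.6 + 8.17 = 26.76 m.
Σ(b_i/K_i) = 4.99/0.941 + 13.6/0.00106 + 8.17/5.08 = 12837 d.
K_eq = L / Σ(b_i/K_i) = 26.76 / 12837 = 0.002085 m/day.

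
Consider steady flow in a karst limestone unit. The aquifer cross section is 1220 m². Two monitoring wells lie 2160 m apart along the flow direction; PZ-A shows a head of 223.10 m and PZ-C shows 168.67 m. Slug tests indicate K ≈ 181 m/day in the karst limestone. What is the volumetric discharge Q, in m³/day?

5560

Hydraulic gradient i = (223.10 − 168.67) / 2160 = 54.43 / 2160 = 0.02520.
Darcy's law: Q = K · A · i = 181.0 × 1220 × 0.02520 = 5564 m³/day.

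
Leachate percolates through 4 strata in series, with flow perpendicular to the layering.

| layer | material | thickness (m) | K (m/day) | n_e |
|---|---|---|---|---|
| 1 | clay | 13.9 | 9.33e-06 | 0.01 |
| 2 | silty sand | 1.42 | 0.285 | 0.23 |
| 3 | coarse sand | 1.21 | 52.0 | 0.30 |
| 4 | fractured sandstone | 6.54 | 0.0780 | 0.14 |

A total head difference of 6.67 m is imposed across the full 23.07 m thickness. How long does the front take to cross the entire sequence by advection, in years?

1070

With flow normal to the layers, continuity requires the same specific discharge q through every layer.
Σ(b_i/K_i) = 13.9/9.33e-06 + 1.42/0.285 + 1.21/52.0 + 6.54/0.0780 = 1.490e+06 d.
q = Δh / Σ(b_i/K_i) = 6.67 / 1.490e+06 = 4.477e-06 m/day.
In each layer the seepage velocity is v_i = q/n_i, so the layer transit time is t_i = b_i·n_i / q:
  layer 1 (clay): t_1 = 13.9 × 0.01 / 4.477e-06 = 31049 d
  layer 2 (silty sand): t_2 = 1.42 × 0.23 / 4.477e-06 = 72954 d
  layer 3 (coarse sand): t_3 = 1.21 × 0.30 / 4.477e-06 = 81085 d
  layer 4 (fractured sandstone): t_4 = 6.54 × 0.14 / 4.477e-06 = 2.045e+05 d
Total t = Σ t_i = 3.896e+05 days = 1067 years.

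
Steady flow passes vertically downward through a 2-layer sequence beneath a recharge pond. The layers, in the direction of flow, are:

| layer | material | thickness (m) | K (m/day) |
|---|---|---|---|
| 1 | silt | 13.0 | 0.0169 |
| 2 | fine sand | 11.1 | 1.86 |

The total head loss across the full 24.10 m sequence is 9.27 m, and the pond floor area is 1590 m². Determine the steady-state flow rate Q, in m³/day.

Flow is perpendicular to layering, so the layers act in series and the equivalent K is the thickness-weighted harmonic mean.
Total thickness L = 13.0 + 11.1 = 24.10 m.
Σ(b_i/K_i) = 13.0/0.0169 + 11.1/1.86 = 775.2 d.
K_eq = L / Σ(b_i/K_i) = 24.10 / 775.2 = 0.03109 m/day.
Q = K_eq · A · (Δh/L) = 0.03109 × 1590 × (9.27/24.10) = 19.01 m³/day.

19.0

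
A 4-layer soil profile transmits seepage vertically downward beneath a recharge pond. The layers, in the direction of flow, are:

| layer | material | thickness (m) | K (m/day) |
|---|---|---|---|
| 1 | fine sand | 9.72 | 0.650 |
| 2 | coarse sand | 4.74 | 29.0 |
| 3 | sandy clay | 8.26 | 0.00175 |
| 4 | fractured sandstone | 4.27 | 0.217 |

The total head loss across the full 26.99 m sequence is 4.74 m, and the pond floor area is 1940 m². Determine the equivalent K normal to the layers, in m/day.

Flow is perpendicular to layering, so the layers act in series and the equivalent K is the thickness-weighted harmonic mean.
Total thickness L = 9.72 + 4.74 + 8.26 + 4.27 = 26.99 m.
Σ(b_i/K_i) = 9.72/0.650 + 4.74/29.0 + 8.26/0.00175 + 4.27/0.217 = 4755 d.
K_eq = L / Σ(b_i/K_i) = 26.99 / 4755 = 0.005676 m/day.

0.00568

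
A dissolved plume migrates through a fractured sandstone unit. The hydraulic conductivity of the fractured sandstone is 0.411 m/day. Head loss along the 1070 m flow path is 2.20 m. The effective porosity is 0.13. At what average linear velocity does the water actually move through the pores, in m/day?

Hydraulic gradient i = Δh / L = 2.20 / 1070 = 0.002056.
Darcy flux q = K · i = 0.4110 × 0.002056 = 0.0008450 m/day.
Seepage velocity v = q / n_e = 0.0008450 / 0.13 = 0.006500 m/day.

0.00650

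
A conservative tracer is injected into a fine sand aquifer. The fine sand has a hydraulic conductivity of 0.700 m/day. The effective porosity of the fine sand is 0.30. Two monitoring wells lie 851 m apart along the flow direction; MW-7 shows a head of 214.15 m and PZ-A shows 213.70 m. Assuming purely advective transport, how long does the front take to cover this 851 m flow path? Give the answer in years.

Hydraulic gradient i = (214.15 − 213.70) / 851 = 0.45 / 851 = 0.0005288.
Darcy flux q = K · i = 0.7000 × 0.0005288 = 0.0003702 m/day.
Seepage velocity v = q / n_e = 0.0003702 / 0.30 = 0.001234 m/day.
Travel time t = L / v = 851 / 0.001234 = 6.897e+05 days = 1888 years.

1890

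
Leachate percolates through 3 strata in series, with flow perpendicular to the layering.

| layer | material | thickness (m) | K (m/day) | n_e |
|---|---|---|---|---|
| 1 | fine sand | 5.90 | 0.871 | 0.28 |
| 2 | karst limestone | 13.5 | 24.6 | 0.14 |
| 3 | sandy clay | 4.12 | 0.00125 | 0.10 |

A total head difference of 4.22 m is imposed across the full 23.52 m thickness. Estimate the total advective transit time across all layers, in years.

8.47

With flow normal to the layers, continuity requires the same specific discharge q through every layer.
Σ(b_i/K_i) = 5.90/0.871 + 13.5/24.6 + 4.12/0.00125 = 3303 d.
q = Δh / Σ(b_i/K_i) = 4.22 / 3303 = 0.001278 m/day.
In each layer the seepage velocity is v_i = q/n_i, so the layer transit time is t_i = b_i·n_i / q:
  layer 1 (fine sand): t_1 = 5.90 × 0.28 / 0.001278 = 1293 d
  layer 2 (karst limestone): t_2 = 13.5 × 0.14 / 0.001278 = 1479 d
  layer 3 (sandy clay): t_3 = 4.12 × 0.10 / 0.001278 = 322.5 d
Total t = Σ t_i = 3095 days = 8.474 years.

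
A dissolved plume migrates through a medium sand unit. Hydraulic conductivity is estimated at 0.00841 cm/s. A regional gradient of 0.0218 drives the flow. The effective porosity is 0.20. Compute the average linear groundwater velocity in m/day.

Convert K: 0.00841 cm/s × 864 = 7.266 m/day.
Hydraulic gradient i = 0.0218.
Darcy flux q = K · i = 7.266 × 0.02180 = 0.1584 m/day.
Seepage velocity v = q / n_e = 0.1584 / 0.20 = 0.7920 m/day.

0.792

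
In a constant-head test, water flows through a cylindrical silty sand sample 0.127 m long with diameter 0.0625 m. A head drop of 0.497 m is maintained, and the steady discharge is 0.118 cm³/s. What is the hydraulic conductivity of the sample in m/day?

0.849

Cross-sectional area A = π·(d/2)² = π × (0.0625/2)² = 0.003068 m².
Convert discharge: 0.118 cm³/s = 1.180e-07 m³/s.
Darcy's law rearranged: K = Q·L / (A·Δh) = 1.180e-07 × 0.127 / (0.003068 × 0.497) = 9.828e-06 m/s = 0.8492 m/day.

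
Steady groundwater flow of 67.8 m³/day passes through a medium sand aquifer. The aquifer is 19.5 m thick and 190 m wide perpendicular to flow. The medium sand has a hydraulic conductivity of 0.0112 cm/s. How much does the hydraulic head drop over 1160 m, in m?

2.19

Convert K: 0.0112 cm/s × 864 = 9.677 m/day.
Cross-sectional area A = 190 × 19.5 = 3705 m².
From Q = K·A·i, i = Q / (K·A) = 67.8 / (9.677 × 3705) = 0.001891.
Head loss Δh = i · L = 0.001891 × 1160 = 2.194 m.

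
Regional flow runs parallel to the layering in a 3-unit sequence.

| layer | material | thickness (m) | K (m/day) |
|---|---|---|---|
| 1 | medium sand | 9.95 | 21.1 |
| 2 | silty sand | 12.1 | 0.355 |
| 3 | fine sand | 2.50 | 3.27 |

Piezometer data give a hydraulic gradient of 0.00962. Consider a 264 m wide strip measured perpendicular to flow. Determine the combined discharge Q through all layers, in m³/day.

Flow is parallel to layering, so each bed carries its own Darcy discharge and the transmissivities add.
Σ(K_i·b_i) = 21.1×9.95 + 0.355×12.1 + 3.27×2.50 = 222.4 m²/day.
Hydraulic gradient i = 0.00962.
Q = Σ(K_i·b_i) · W · i = 222.4 × 264 × 0.009620 = 564.9 m³/day.

565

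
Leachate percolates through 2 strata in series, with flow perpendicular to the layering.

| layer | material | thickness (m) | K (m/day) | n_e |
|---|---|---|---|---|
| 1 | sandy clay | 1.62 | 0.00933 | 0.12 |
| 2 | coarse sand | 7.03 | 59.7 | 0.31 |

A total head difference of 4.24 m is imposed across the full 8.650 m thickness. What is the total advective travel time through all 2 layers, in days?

97.3

With flow normal to the layers, continuity requires the same specific discharge q through every layer.
Σ(b_i/K_i) = 1.62/0.00933 + 7.03/59.7 = 173.8 d.
q = Δh / Σ(b_i/K_i) = 4.24 / 173.8 = 0.02440 m/day.
In each layer the seepage velocity is v_i = q/n_i, so the layer transit time is t_i = b_i·n_i / q:
  layer 1 (sandy clay): t_1 = 1.62 × 0.12 / 0.02440 = 7.966 d
  layer 2 (coarse sand): t_2 = 7.03 × 0.31 / 0.02440 = 89.31 d
Total t = Σ t_i = 97.27 days.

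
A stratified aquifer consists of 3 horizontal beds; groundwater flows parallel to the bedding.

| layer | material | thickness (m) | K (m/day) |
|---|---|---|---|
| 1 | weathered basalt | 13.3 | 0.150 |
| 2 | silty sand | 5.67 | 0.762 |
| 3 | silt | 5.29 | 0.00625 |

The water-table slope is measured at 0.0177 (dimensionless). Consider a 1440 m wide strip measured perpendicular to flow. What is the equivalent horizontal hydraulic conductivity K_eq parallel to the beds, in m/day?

0.262

Flow is parallel to layering, so each bed carries its own Darcy discharge and the transmissivities add.
Σ(K_i·b_i) = 0.150×13.3 + 0.762×5.67 + 0.00625×5.29 = 6.349 m²/day.
Total thickness b = 24.26 m, so K_eq = Σ(K_i·b_i)/b = 0.2617 m/day.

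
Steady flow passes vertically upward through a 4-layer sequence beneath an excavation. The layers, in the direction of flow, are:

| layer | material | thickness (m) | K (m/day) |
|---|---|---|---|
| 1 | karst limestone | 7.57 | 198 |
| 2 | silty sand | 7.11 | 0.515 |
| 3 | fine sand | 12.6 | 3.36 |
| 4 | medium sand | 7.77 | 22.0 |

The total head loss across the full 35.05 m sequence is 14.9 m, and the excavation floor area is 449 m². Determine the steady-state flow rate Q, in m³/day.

Flow is perpendicular to layering, so the layers act in series and the equivalent K is the thickness-weighted harmonic mean.
Total thickness L = 7.57 + 7.11 + 12.6 + 7.77 = 35.05 m.
Σ(b_i/K_i) = 7.57/198 + 7.11/0.515 + 12.6/3.36 + 7.77/22.0 = 17.95 d.
K_eq = L / Σ(b_i/K_i) = 35.05 / 17.95 = 1.953 m/day.
Q = K_eq · A · (Δh/L) = 1.953 × 449 × (14.9/35.05) = 372.8 m³/day.

373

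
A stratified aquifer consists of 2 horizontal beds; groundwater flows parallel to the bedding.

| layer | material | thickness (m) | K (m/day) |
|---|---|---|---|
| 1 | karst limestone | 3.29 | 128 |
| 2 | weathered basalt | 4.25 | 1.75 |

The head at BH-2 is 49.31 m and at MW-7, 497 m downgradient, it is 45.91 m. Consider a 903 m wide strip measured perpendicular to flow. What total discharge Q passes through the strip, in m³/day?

Flow is parallel to layering, so each bed carries its own Darcy discharge and the transmissivities add.
Σ(K_i·b_i) = 128×3.29 + 1.75×4.25 = 428.6 m²/day.
Hydraulic gradient i = (49.31 − 45.91) / 497 = 3.4 / 497 = 0.006841.
Q = Σ(K_i·b_i) · W · i = 428.6 × 903 × 0.006841 = 2647 m³/day.

2650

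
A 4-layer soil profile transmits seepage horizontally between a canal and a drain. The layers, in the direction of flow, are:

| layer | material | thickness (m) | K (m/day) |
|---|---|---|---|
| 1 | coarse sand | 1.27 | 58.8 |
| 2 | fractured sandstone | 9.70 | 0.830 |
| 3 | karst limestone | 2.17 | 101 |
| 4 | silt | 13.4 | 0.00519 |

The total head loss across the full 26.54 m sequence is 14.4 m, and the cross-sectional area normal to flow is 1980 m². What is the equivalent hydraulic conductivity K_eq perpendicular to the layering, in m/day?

Flow is perpendicular to layering, so the layers act in series and the equivalent K is the thickness-weighted harmonic mean.
Total thickness L = 1.27 + 9.70 + 2.17 + 13.4 = 26.54 m.
Σ(b_i/K_i) = 1.27/58.8 + 9.70/0.830 + 2.17/101 + 13.4/0.00519 = 2594 d.
K_eq = L / Σ(b_i/K_i) = 26.54 / 2594 = 0.01023 m/day.

0.0102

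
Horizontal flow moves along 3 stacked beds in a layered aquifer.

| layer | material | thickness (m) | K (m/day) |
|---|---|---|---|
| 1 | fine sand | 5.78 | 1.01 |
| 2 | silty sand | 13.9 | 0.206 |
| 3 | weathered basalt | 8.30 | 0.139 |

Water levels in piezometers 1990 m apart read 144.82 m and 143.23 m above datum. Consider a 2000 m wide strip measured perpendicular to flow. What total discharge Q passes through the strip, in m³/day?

Flow is parallel to layering, so each bed carries its own Darcy discharge and the transmissivities add.
Σ(K_i·b_i) = 1.01×5.78 + 0.206×13.9 + 0.139×8.30 = 9.855 m²/day.
Hydraulic gradient i = (144.82 − 143.23) / 1990 = 1.59 / 1990 = 0.0007990.
Q = Σ(K_i·b_i) · W · i = 9.855 × 2000 × 0.0007990 = 15.75 m³/day.

15.7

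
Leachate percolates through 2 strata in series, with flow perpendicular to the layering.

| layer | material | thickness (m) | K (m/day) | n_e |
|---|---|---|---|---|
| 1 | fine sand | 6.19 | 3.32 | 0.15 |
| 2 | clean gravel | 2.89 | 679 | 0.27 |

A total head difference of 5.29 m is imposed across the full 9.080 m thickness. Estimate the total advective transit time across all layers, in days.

0.604

With flow normal to the layers, continuity requires the same specific discharge q through every layer.
Σ(b_i/K_i) = 6.19/3.32 + 2.89/679 = 1.869 d.
q = Δh / Σ(b_i/K_i) = 5.29 / 1.869 = 2.831 m/day.
In each layer the seepage velocity is v_i = q/n_i, so the layer transit time is t_i = b_i·n_i / q:
  layer 1 (fine sand): t_1 = 6.19 × 0.15 / 2.831 = 0.3280 d
  layer 2 (clean gravel): t_2 = 2.89 × 0.27 / 2.831 = 0.2756 d
Total t = Σ t_i = 0.6036 days.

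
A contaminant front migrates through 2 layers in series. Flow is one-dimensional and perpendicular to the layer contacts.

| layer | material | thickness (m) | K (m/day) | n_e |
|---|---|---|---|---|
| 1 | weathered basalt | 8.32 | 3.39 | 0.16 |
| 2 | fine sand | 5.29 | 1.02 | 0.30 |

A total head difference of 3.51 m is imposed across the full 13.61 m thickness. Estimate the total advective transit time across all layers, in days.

6.35

With flow normal to the layers, continuity requires the same specific discharge q through every layer.
Σ(b_i/K_i) = 8.32/3.39 + 5.29/1.02 = 7.641 d.
q = Δh / Σ(b_i/K_i) = 3.51 / 7.641 = 0.4594 m/day.
In each layer the seepage velocity is v_i = q/n_i, so the layer transit time is t_i = b_i·n_i / q:
  layer 1 (weathered basalt): t_1 = 8.32 × 0.16 / 0.4594 = 2.898 d
  layer 2 (fine sand): t_2 = 5.29 × 0.30 / 0.4594 = 3.455 d
Total t = Σ t_i = 6.352 days.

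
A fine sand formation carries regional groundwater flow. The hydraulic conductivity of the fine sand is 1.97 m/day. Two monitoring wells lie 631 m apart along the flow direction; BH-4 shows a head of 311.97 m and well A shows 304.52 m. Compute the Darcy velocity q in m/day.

Hydraulic gradient i = (311.97 − 304.52) / 631 = 7.45 / 631 = 0.01181.
Specific discharge q = K · i = 1.970 × 0.01181 = 0.02326 m/day.

0.0233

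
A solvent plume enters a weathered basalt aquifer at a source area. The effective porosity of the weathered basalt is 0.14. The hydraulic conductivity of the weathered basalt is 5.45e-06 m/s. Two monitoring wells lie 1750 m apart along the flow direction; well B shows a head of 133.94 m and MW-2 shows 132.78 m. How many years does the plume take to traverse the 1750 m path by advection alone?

Convert K: 5.45e-06 m/s × 86400 = 0.4709 m/day.
Hydraulic gradient i = (133.94 − 132.78) / 1750 = 1.16 / 1750 = 0.0006629.
Darcy flux q = K · i = 0.4709 × 0.0006629 = 0.0003121 m/day.
Seepage velocity v = q / n_e = 0.0003121 / 0.14 = 0.002229 m/day.
Travel time t = L / v = 1750 / 0.002229 = 7.849e+05 days = 2149 years.

2150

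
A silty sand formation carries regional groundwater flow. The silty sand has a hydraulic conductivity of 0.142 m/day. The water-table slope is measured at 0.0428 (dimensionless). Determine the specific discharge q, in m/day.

0.00608

Hydraulic gradient i = 0.0428.
Specific discharge q = K · i = 0.1420 × 0.04280 = 0.006078 m/day.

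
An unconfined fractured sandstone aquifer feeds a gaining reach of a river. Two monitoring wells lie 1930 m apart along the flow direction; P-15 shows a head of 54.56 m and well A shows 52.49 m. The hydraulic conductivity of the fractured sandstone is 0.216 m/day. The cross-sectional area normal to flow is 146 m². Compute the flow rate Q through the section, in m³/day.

Hydraulic gradient i = (54.56 − 52.49) / 1930 = 2.07 / 1930 = 0.001073.
Darcy's law: Q = K · A · i = 0.2160 × 146.0 × 0.001073 = 0.03382 m³/day.

0.0338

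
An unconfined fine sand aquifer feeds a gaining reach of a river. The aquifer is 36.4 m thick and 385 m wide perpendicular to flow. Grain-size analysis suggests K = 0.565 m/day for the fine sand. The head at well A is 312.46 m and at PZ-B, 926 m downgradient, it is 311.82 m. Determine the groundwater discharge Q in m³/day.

Cross-sectional area A = 385 × 36.4 = 14014 m².
Hydraulic gradient i = (312.46 − 311.82) / 926 = 0.64 / 926 = 0.0006911.
Darcy's law: Q = K · A · i = 0.5650 × 14014 × 0.0006911 = 5.472 m³/day.

5.47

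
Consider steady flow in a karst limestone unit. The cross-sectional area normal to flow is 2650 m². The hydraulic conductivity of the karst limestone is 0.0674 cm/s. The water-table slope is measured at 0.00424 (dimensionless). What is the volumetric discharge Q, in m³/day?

Convert K: 0.0674 cm/s × 864 = 58.23 m/day.
Hydraulic gradient i = 0.00424.
Darcy's law: Q = K · A · i = 58.23 × 2650 × 0.004240 = 654.3 m³/day.

654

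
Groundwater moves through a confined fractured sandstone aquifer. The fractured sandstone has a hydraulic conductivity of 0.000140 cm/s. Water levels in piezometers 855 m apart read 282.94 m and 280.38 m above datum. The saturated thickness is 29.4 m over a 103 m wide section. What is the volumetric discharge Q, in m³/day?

1.10

Convert K: 0.000140 cm/s × 864 = 0.1210 m/day.
Cross-sectional area A = 103 × 29.4 = 3028 m².
Hydraulic gradient i = (282.94 − 280.38) / 855 = 2.56 / 855 = 0.002994.
Darcy's law: Q = K · A · i = 0.1210 × 3028 × 0.002994 = 1.097 m³/day.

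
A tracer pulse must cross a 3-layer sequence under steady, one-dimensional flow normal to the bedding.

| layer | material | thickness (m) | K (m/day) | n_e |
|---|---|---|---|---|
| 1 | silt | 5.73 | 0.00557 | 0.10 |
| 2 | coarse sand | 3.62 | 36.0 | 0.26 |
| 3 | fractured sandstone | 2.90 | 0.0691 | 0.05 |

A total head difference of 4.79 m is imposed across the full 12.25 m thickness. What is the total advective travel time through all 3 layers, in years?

1.02

With flow normal to the layers, continuity requires the same specific discharge q through every layer.
Σ(b_i/K_i) = 5.73/0.00557 + 3.62/36.0 + 2.90/0.0691 = 1071 d.
q = Δh / Σ(b_i/K_i) = 4.79 / 1071 = 0.004473 m/day.
In each layer the seepage velocity is v_i = q/n_i, so the layer transit time is t_i = b_i·n_i / q:
  layer 1 (silt): t_1 = 5.73 × 0.10 / 0.004473 = 128.1 d
  layer 2 (coarse sand): t_2 = 3.62 × 0.26 / 0.004473 = 210.4 d
  layer 3 (fractured sandstone): t_3 = 2.90 × 0.05 / 0.004473 = 32.41 d
Total t = Σ t_i = 370.9 days = 1.015 years.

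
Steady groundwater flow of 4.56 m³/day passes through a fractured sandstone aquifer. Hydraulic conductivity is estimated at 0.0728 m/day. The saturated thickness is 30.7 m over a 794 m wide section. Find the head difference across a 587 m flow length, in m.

1.51

Cross-sectional area A = 794 × 30.7 = 24376 m².
From Q = K·A·i, i = Q / (K·A) = 4.56 / (0.07280 × 24376) = 0.002570.
Head loss Δh = i · L = 0.002570 × 587 = 1.508 m.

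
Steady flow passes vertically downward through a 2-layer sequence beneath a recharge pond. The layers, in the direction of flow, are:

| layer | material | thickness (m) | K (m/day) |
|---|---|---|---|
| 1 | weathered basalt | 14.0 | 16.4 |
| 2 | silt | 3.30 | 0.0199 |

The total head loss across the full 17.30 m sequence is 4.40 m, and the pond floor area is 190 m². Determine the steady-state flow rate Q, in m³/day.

Flow is perpendicular to layering, so the layers act in series and the equivalent K is the thickness-weighted harmonic mean.
Total thickness L = 14.0 + 3.30 = 17.30 m.
Σ(b_i/K_i) = 14.0/16.4 + 3.30/0.0199 = 166.7 d.
K_eq = L / Σ(b_i/K_i) = 17.30 / 166.7 = 0.1038 m/day.
Q = K_eq · A · (Δh/L) = 0.1038 × 190 × (4.40/17.30) = 5.016 m³/day.

5.02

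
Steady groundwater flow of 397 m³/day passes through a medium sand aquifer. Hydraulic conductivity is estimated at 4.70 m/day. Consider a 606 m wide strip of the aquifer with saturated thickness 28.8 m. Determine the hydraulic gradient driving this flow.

0.00484

Cross-sectional area A = 606 × 28.8 = 17453 m².
From Q = K·A·i, i = Q / (K·A) = 397 / (4.700 × 17453) = 0.004840.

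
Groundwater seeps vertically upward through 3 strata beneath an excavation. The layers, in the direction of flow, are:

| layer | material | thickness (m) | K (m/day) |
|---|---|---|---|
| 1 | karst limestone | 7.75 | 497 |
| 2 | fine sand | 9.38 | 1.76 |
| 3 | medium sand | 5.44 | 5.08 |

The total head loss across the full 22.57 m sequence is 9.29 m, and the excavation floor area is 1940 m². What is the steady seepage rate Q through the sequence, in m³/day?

Flow is perpendicular to layering, so the layers act in series and the equivalent K is the thickness-weighted harmonic mean.
Total thickness L = 7.75 + 9.38 + 5.44 = 22.57 m.
Σ(b_i/K_i) = 7.75/497 + 9.38/1.76 + 5.44/5.08 = 6.416 d.
K_eq = L / Σ(b_i/K_i) = 22.57 / 6.416 = 3.518 m/day.
Q = K_eq · A · (Δh/L) = 3.518 × 1940 × (9.29/22.57) = 2809 m³/day.

2810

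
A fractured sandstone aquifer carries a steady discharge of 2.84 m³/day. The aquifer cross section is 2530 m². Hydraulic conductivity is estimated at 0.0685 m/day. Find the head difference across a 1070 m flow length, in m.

From Q = K·A·i, i = Q / (K·A) = 2.84 / (0.06850 × 2530) = 0.01639.
Head loss Δh = i · L = 0.01639 × 1070 = 17.53 m.

17.5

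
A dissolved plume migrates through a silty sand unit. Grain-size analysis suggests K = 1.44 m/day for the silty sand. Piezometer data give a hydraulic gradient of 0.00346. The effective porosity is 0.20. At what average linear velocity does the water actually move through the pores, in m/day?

0.0249

Hydraulic gradient i = 0.00346.
Darcy flux q = K · i = 1.440 × 0.003460 = 0.004982 m/day.
Seepage velocity v = q / n_e = 0.004982 / 0.20 = 0.02491 m/day.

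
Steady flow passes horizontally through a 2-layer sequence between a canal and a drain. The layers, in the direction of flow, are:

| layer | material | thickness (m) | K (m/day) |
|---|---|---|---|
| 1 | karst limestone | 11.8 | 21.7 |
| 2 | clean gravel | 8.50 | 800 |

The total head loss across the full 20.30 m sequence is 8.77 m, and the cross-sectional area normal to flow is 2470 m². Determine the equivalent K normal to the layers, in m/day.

36.6

Flow is perpendicular to layering, so the layers act in series and the equivalent K is the thickness-weighted harmonic mean.
Total thickness L = 11.8 + 8.50 = 20.30 m.
Σ(b_i/K_i) = 11.8/21.7 + 8.50/800 = 0.5544 d.
K_eq = L / Σ(b_i/K_i) = 20.30 / 0.5544 = 36.62 m/day.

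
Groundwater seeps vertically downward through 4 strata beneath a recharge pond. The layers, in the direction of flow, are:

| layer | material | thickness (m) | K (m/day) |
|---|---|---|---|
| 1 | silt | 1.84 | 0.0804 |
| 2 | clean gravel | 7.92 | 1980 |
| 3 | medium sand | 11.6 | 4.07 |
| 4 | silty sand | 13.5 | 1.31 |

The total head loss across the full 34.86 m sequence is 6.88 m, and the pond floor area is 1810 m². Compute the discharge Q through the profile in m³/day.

Flow is perpendicular to layering, so the layers act in series and the equivalent K is the thickness-weighted harmonic mean.
Total thickness L = 1.84 + 7.92 + 11.6 + 13.5 = 34.86 m.
Σ(b_i/K_i) = 1.84/0.0804 + 7.92/1980 + 11.6/4.07 + 13.5/1.31 = 36.05 d.
K_eq = L / Σ(b_i/K_i) = 34.86 / 36.05 = 0.9671 m/day.
Q = K_eq · A · (Δh/L) = 0.9671 × 1810 × (6.88/34.86) = 345.5 m³/day.

345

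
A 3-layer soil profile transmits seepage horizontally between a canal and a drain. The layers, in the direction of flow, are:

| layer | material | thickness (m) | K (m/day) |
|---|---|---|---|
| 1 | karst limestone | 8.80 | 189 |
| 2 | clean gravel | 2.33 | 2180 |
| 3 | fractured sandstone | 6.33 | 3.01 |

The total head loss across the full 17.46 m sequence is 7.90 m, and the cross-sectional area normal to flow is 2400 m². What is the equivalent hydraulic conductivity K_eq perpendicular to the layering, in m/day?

8.12

Flow is perpendicular to layering, so the layers act in series and the equivalent K is the thickness-weighted harmonic mean.
Total thickness L = 8.80 + 2.33 + 6.33 = 17.46 m.
Σ(b_i/K_i) = 8.80/189 + 2.33/2180 + 6.33/3.01 = 2.151 d.
K_eq = L / Σ(b_i/K_i) = 17.46 / 2.151 = 8.119 m/day.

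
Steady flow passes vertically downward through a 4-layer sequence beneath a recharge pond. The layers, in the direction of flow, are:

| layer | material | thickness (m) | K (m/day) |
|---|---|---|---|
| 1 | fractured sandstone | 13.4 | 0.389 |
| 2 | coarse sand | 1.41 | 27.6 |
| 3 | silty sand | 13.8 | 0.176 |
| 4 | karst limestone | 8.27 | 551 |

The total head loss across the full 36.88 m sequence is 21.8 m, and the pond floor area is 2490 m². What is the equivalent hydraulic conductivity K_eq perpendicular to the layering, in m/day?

Flow is perpendicular to layering, so the layers act in series and the equivalent K is the thickness-weighted harmonic mean.
Total thickness L = 13.4 + 1.41 + 13.8 + 8.27 = 36.88 m.
Σ(b_i/K_i) = 13.4/0.389 + 1.41/27.6 + 13.8/0.176 + 8.27/551 = 112.9 d.
K_eq = L / Σ(b_i/K_i) = 36.88 / 112.9 = 0.3266 m/day.

0.327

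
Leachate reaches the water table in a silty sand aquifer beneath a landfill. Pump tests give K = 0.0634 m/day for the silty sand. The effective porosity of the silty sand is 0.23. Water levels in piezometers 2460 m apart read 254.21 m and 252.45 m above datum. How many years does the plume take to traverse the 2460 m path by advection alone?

Hydraulic gradient i = (254.21 − 252.45) / 2460 = 1.76 / 2460 = 0.0007154.
Darcy flux q = K · i = 0.06340 × 0.0007154 = 4.536e-05 m/day.
Seepage velocity v = q / n_e = 4.536e-05 / 0.23 = 0.0001972 m/day.
Travel time t = L / v = 2460 / 0.0001972 = 1.247e+07 days = 34151 years.

34200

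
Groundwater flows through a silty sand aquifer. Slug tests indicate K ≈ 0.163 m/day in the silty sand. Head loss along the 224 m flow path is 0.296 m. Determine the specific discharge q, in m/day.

Hydraulic gradient i = Δh / L = 0.296 / 224 = 0.001321.
Specific discharge q = K · i = 0.1630 × 0.001321 = 0.0002154 m/day.

0.000215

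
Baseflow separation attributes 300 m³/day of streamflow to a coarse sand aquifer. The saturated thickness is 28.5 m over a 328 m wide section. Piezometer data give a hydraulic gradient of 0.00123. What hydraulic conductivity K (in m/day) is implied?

26.1

Cross-sectional area A = 328 × 28.5 = 9348 m².
Hydraulic gradient i = 0.00123.
From Q = K·A·i, K = Q / (A·i) = 300 / (9348 × 0.001230) = 26.09 m/day.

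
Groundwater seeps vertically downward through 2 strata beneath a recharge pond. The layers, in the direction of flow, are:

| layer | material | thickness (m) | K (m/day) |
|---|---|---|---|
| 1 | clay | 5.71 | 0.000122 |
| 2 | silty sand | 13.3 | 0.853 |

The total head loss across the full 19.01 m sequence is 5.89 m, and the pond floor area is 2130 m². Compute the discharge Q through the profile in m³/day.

Flow is perpendicular to layering, so the layers act in series and the equivalent K is the thickness-weighted harmonic mean.
Total thickness L = 5.71 + 13.3 = 19.01 m.
Σ(b_i/K_i) = 5.71/0.000122 + 13.3/0.853 = 46819 d.
K_eq = L / Σ(b_i/K_i) = 19.01 / 46819 = 0.0004060 m/day.
Q = K_eq · A · (Δh/L) = 0.0004060 × 2130 × (5.89/19.01) = 0.2680 m³/day.

0.268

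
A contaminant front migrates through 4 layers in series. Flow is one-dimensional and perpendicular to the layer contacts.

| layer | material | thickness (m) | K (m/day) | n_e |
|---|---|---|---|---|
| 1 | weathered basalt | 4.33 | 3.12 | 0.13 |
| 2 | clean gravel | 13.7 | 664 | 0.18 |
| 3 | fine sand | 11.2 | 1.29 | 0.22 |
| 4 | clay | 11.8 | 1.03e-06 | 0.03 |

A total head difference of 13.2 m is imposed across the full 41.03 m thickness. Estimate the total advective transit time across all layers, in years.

13900

With flow normal to the layers, continuity requires the same specific discharge q through every layer.
Σ(b_i/K_i) = 4.33/3.12 + 13.7/664 + 11.2/1.29 + 11.8/1.03e-06 = 1.146e+07 d.
q = Δh / Σ(b_i/K_i) = 13.2 / 1.146e+07 = 1.152e-06 m/day.
In each layer the seepage velocity is v_i = q/n_i, so the layer transit time is t_i = b_i·n_i / q:
  layer 1 (weathered basalt): t_1 = 4.33 × 0.13 / 1.152e-06 = 4.885e+05 d
  layer 2 (clean gravel): t_2 = 13.7 × 0.18 / 1.152e-06 = 2.140e+06 d
  layer 3 (fine sand): t_3 = 11.2 × 0.22 / 1.152e-06 = 2.139e+06 d
  layer 4 (clay): t_4 = 11.8 × 0.03 / 1.152e-06 = 3.072e+05 d
Total t = Σ t_i = 5.075e+06 days = 13893 years.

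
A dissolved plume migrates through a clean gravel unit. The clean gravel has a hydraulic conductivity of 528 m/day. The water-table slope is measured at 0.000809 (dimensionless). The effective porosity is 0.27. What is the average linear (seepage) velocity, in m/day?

1.58

Hydraulic gradient i = 0.000809.
Darcy flux q = K · i = 528.0 × 0.0008090 = 0.4272 m/day.
Seepage velocity v = q / n_e = 0.4272 / 0.27 = 1.582 m/day.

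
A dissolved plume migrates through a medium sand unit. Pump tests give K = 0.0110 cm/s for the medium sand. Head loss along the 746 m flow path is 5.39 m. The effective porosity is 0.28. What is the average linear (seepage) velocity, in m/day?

Convert K: 0.0110 cm/s × 864 = 9.504 m/day.
Hydraulic gradient i = Δh / L = 5.39 / 746 = 0.007225.
Darcy flux q = K · i = 9.504 × 0.007225 = 0.06867 m/day.
Seepage velocity v = q / n_e = 0.06867 / 0.28 = 0.2452 m/day.

0.245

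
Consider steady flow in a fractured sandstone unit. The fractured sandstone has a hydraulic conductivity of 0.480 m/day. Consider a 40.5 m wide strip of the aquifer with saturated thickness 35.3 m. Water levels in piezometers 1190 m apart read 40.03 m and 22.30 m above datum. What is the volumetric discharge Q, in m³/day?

Cross-sectional area A = 40.5 × 35.3 = 1430 m².
Hydraulic gradient i = (40.03 − 22.30) / 1190 = 17.73 / 1190 = 0.01490.
Darcy's law: Q = K · A · i = 0.4800 × 1430 × 0.01490 = 10.22 m³/day.

10.2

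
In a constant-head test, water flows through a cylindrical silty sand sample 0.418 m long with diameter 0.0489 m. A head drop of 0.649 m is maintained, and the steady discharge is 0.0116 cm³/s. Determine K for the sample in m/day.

0.344

Cross-sectional area A = π·(d/2)² = π × (0.0489/2)² = 0.001878 m².
Convert discharge: 0.0116 cm³/s = 1.160e-08 m³/s.
Darcy's law rearranged: K = Q·L / (A·Δh) = 1.160e-08 × 0.418 / (0.001878 × 0.649) = 3.978e-06 m/s = 0.3437 m/day.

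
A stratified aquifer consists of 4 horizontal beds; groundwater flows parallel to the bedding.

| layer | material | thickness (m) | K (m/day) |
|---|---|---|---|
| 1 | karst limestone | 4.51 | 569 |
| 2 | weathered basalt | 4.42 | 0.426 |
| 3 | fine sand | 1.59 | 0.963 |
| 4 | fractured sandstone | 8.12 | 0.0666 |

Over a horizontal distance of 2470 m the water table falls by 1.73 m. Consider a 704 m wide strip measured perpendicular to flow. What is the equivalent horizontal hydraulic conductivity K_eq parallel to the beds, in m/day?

138

Flow is parallel to layering, so each bed carries its own Darcy discharge and the transmissivities add.
Σ(K_i·b_i) = 569×4.51 + 0.426×4.42 + 0.963×1.59 + 0.0666×8.12 = 2570 m²/day.
Total thickness b = 18.64 m, so K_eq = Σ(K_i·b_i)/b = 137.9 m/day.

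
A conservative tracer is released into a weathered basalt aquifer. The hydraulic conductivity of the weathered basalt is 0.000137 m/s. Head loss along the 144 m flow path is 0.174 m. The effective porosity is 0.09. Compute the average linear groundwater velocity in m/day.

Convert K: 0.000137 m/s × 86400 = 11.84 m/day.
Hydraulic gradient i = Δh / L = 0.174 / 144 = 0.001208.
Darcy flux q = K · i = 11.84 × 0.001208 = 0.01430 m/day.
Seepage velocity v = q / n_e = 0.01430 / 0.09 = 0.1589 m/day.

0.159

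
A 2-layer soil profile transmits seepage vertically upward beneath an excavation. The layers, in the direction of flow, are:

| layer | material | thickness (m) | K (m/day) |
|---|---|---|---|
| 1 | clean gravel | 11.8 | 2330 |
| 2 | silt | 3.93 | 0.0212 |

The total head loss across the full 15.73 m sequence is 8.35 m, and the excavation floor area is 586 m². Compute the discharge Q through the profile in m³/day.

26.4

Flow is perpendicular to layering, so the layers act in series and the equivalent K is the thickness-weighted harmonic mean.
Total thickness L = 11.8 + 3.93 = 15.73 m.
Σ(b_i/K_i) = 11.8/2330 + 3.93/0.0212 = 185.4 d.
K_eq = L / Σ(b_i/K_i) = 15.73 / 185.4 = 0.08485 m/day.
Q = K_eq · A · (Δh/L) = 0.08485 × 586 × (8.35/15.73) = 26.39 m³/day.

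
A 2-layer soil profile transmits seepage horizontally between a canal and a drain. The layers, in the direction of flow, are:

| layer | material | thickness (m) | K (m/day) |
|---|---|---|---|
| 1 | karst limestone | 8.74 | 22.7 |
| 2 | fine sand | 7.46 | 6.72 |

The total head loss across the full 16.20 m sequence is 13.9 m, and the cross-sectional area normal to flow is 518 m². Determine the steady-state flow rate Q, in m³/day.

4820

Flow is perpendicular to layering, so the layers act in series and the equivalent K is the thickness-weighted harmonic mean.
Total thickness L = 8.74 + 7.46 = 16.20 m.
Σ(b_i/K_i) = 8.74/22.7 + 7.46/6.72 = 1.495 d.
K_eq = L / Σ(b_i/K_i) = 16.20 / 1.495 = 10.84 m/day.
Q = K_eq · A · (Δh/L) = 10.84 × 518 × (13.9/16.20) = 4816 m³/day.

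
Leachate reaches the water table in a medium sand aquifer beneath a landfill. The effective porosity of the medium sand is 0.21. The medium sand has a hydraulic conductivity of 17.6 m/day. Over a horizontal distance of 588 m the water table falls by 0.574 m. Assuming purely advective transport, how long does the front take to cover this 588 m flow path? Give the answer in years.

Hydraulic gradient i = Δh / L = 0.574 / 588 = 0.0009762.
Darcy flux q = K · i = 17.60 × 0.0009762 = 0.01718 m/day.
Seepage velocity v = q / n_e = 0.01718 / 0.21 = 0.08181 m/day.
Travel time t = L / v = 588 / 0.08181 = 7187 days = 19.68 years.

19.7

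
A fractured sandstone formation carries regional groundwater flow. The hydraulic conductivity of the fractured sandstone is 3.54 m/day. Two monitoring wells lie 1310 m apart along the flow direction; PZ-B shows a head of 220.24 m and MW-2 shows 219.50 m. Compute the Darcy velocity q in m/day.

Hydraulic gradient i = (220.24 − 219.50) / 1310 = 0.74 / 1310 = 0.0005649.
Specific discharge q = K · i = 3.540 × 0.0005649 = 0.002000 m/day.

0.00200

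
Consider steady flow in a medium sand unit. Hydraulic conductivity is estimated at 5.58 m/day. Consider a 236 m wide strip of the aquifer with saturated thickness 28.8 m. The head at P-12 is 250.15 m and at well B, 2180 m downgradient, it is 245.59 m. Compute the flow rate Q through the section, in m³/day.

Cross-sectional area A = 236 × 28.8 = 6797 m².
Hydraulic gradient i = (250.15 − 245.59) / 2180 = 4.56 / 2180 = 0.002092.
Darcy's law: Q = K · A · i = 5.580 × 6797 × 0.002092 = 79.33 m³/day.

79.3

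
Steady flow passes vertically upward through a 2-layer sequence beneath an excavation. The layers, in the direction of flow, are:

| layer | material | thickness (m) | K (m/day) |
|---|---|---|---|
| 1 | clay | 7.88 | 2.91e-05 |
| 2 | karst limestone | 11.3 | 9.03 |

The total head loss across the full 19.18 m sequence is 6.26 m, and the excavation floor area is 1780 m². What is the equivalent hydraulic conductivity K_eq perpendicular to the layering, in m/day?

7.08e-05

Flow is perpendicular to layering, so the layers act in series and the equivalent K is the thickness-weighted harmonic mean.
Total thickness L = 7.88 + 11.3 = 19.18 m.
Σ(b_i/K_i) = 7.88/2.91e-05 + 11.3/9.03 = 2.708e+05 d.
K_eq = L / Σ(b_i/K_i) = 19.18 / 2.708e+05 = 7.083e-05 m/day.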